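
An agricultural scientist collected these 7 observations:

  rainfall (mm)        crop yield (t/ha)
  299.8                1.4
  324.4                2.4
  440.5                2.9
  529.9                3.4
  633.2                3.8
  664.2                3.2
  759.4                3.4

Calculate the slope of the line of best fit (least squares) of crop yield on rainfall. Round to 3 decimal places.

n = 7, Σx = 3651.4, Σy = 20.5, Σxy = 11390.95, Σx² = 2088741.9
Sxx = Σx² − (Σx)²/n = 2088741.9 − 1904674.565714 = 184067.334286
Sxy = Σxy − (Σx)(Σy)/n = 11390.95 − 10693.385714 = 697.564286
b = Sxy/Sxx = 697.564286/184067.334286 = 0.003790

0.004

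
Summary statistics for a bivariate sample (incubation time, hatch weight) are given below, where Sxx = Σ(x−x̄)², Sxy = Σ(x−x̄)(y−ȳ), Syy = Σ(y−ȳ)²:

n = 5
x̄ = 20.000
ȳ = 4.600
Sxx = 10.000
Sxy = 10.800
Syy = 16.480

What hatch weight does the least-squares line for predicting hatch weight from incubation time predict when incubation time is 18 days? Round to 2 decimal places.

2.44

b = Sxy/Sxx = 10.8/10 = 1.08
a = ȳ − b·x̄ = 4.6 − 1.08·20 = -17
ŷ(18) = a + b·18 = -17 + 1.08·18 = 2.44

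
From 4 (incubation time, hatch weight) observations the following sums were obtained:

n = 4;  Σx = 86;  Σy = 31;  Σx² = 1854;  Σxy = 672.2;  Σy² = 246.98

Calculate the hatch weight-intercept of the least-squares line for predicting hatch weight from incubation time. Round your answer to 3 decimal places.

-16.760

Sxx = Σx² − (Σx)²/n = 1854 − 1849 = 5
Sxy = Σxy − (Σx)(Σy)/n = 672.2 − 666.5 = 5.7
b = Sxy/Sxx = 5.7/5 = 1.14
a = ȳ − b·x̄ = 7.75 − 1.14·21.5 = -16.76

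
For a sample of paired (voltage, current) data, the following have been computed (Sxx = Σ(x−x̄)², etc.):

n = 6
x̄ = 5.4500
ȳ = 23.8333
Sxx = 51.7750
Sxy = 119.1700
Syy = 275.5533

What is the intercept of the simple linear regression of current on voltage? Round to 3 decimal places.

11.289

b = Sxy/Sxx = 119.17/51.775 = 2.301690
a = ȳ − b·x̄ = 23.8333 − 2.301690·5.45 = 11.289089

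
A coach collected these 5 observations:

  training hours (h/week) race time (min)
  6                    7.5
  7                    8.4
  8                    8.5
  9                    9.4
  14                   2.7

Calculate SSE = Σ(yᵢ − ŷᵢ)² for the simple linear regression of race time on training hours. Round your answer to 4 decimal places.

n = 5, Σx = 44, Σy = 36.5, Σxy = 294.2, Σx² = 426, Σy² = 294.71
Sxx = Σx² − (Σx)²/n = 426 − 387.2 = 38.8
Sxy = Σxy − (Σx)(Σy)/n = 294.2 − 321.2 = -27
Syy = Σy² − (Σy)²/n = 294.71 − 266.45 = 28.26
b = Sxy/Sxx = -27/38.8 = -0.695876
SSE = Syy − b·Sxy = 28.26 − (-0.695876)·(-27) = 9.471340

9.4713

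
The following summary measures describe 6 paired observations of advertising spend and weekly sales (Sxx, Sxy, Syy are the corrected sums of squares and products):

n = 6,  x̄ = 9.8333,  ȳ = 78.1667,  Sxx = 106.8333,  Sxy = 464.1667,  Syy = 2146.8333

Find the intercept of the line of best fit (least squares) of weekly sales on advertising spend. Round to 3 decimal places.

b = Sxy/Sxx = 464.1667/106.8333 = 4.344775
a = ȳ − b·x̄ = 78.1667 − 4.344775·9.8333 = 35.443219

35.443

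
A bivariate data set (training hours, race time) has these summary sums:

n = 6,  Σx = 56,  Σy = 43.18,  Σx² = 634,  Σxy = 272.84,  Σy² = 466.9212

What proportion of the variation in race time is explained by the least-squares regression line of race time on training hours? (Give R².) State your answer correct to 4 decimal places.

0.9746

Sxx = Σx² − (Σx)²/n = 634 − 522.666667 = 111.333333
Sxy = Σxy − (Σx)(Σy)/n = 272.84 − 403.013333 = -130.173333
Syy = Σy² − (Σy)²/n = 466.9212 − 310.752067 = 156.169133
R² = Sxy²/(Sxx·Syy) = (-130.173333)²/(111.333333·156.169133) = 0.974594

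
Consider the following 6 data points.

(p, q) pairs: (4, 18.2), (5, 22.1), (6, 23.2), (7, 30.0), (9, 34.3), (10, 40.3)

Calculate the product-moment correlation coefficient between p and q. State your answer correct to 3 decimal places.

n = 6, Σx = 41, Σy = 168.1, Σxy = 1244.2, Σx² = 307, Σy² = 5058.47
Sxx = Σx² − (Σx)²/n = 307 − 280.166667 = 26.833333
Sxy = Σxy − (Σx)(Σy)/n = 1244.2 − 1148.683333 = 95.516667
Syy = Σy² − (Σy)²/n = 5058.47 − 4709.601667 = 348.868333
r = Sxy/√(Sxx·Syy) = 95.516667/√(9361.300278) = 95.516667/96.753813 = 0.987213

0.987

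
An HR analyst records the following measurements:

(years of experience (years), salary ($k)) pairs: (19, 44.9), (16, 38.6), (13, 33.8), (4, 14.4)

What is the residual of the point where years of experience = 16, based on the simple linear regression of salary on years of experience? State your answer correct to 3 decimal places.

n = 4, Σx = 52, Σy = 131.7, Σxy = 1967.7, Σx² = 802
Sxx = Σx² − (Σx)²/n = 802 − 676 = 126
Sxy = Σxy − (Σx)(Σy)/n = 1967.7 − 1712.1 = 255.6
b = Sxy/Sxx = 255.6/126 = 2.028571
a = ȳ − b·x̄ = 32.925 − 2.028571·13 = 6.553571
ŷ(16) = 6.553571 + 2.028571·16 = 39.010714
residual = y − ŷ = 38.6 − 39.010714 = -0.410714

-0.411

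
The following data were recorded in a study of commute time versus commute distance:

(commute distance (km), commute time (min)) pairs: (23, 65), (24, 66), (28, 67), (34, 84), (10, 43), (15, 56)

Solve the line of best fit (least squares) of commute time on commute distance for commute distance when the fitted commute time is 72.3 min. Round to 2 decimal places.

n = 6, Σx = 134, Σy = 381, Σxy = 9081, Σx² = 3370
Sxx = Σx² − (Σx)²/n = 3370 − 2992.666667 = 377.333333
Sxy = Σxy − (Σx)(Σy)/n = 9081 − 8509 = 572
b = Sxy/Sxx = 572/377.333333 = 1.515901
a = ȳ − b·x̄ = 63.5 − 1.515901·22.333333 = 29.644876
Set a + b·x = 72.3: x = (72.3 − 29.644876) / 1.515901 = 28.138462

28.14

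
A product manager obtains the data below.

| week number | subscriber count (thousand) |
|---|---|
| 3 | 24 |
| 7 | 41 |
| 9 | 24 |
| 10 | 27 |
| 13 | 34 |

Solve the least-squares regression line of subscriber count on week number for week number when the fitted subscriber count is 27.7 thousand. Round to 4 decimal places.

3.6978

n = 5, Σx = 42, Σy = 150, Σxy = 1287, Σx² = 408
Sxx = Σx² − (Σx)²/n = 408 − 352.8 = 55.2
Sxy = Σxy − (Σx)(Σy)/n = 1287 − 1260 = 27
b = Sxy/Sxx = 27/55.2 = 0.489130
a = ȳ − b·x̄ = 30 − 0.489130·8.4 = 25.891304
Set a + b·x = 27.7: x = (27.7 − 25.891304) / 0.489130 = 3.697778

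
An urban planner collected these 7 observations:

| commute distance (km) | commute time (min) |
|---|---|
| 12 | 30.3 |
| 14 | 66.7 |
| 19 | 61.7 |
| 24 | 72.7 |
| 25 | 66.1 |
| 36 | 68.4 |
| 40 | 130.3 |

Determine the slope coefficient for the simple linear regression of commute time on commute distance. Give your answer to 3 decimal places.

n = 7, Σx = 170, Σy = 496.2, Σxy = 13541.4, Σx² = 4798
Sxx = Σx² − (Σx)²/n = 4798 − 4128.571429 = 669.428571
Sxy = Σxy − (Σx)(Σy)/n = 13541.4 − 12050.571429 = 1490.828571
b = Sxy/Sxx = 1490.828571/669.428571 = 2.227017

2.227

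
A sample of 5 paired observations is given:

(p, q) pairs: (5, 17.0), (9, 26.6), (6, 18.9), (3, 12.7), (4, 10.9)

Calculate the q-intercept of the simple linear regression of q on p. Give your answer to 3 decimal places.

3.323

n = 5, Σx = 27, Σy = 86.1, Σxy = 519.5, Σx² = 167
Sxx = Σx² − (Σx)²/n = 167 − 145.8 = 21.2
Sxy = Σxy − (Σx)(Σy)/n = 519.5 − 464.94 = 54.56
b = Sxy/Sxx = 54.56/21.2 = 2.573585
a = ȳ − b·x̄ = 17.22 − 2.573585·5.4 = 3.322642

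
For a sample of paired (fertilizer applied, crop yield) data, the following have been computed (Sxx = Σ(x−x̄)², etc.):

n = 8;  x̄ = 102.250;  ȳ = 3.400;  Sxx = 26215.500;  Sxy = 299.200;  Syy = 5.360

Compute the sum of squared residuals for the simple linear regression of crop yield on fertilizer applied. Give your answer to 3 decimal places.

1.945

b = Sxy/Sxx = 299.2/26215.5 = 0.011413
SSE = Syy − b·Sxy = 5.36 − 0.011413·299.2 = 1.945202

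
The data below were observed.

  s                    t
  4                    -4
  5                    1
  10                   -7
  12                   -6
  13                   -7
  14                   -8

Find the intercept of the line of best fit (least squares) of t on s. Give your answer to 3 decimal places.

n = 6, Σx = 58, Σy = -31, Σxy = -356, Σx² = 650
Sxx = Σx² − (Σx)²/n = 650 − 560.666667 = 89.333333
Sxy = Σxy − (Σx)(Σy)/n = -356 − (-299.666667) = -56.333333
b = Sxy/Sxx = -56.333333/89.333333 = -0.630597
a = ȳ − b·x̄ = -5.166667 − (-0.630597)·9.666667 = 0.929104

0.929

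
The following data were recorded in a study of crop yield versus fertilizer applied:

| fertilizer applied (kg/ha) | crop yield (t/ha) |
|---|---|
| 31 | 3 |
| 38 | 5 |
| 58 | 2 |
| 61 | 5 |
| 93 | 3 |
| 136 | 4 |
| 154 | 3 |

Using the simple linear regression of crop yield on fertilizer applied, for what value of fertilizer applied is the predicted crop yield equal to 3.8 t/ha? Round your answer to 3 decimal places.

n = 7, Σx = 571, Σy = 25, Σxy = 1989, Σx² = 60351
Sxx = Σx² − (Σx)²/n = 60351 − 46577.285714 = 13773.714286
Sxy = Σxy − (Σx)(Σy)/n = 1989 − 2039.285714 = -50.285714
b = Sxy/Sxx = -50.285714/13773.714286 = -0.003651
a = ȳ − b·x̄ = 3.571429 − (-0.003651)·81.571429 = 3.869233
Set a + b·x = 3.8: x = (3.8 − 3.869233) / (-0.003651) = 18.963636

18.964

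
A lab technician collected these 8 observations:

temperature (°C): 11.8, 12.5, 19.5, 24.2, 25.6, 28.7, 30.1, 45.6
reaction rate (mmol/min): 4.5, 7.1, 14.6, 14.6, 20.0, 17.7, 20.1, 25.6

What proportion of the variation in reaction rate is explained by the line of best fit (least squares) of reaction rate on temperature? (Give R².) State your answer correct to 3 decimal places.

n = 8, Σx = 198, Σy = 124.2, Σxy = 3572.23, Σx² = 5725.8, Σy² = 2269.64
Sxx = Σx² − (Σx)²/n = 5725.8 − 4900.5 = 825.3
Sxy = Σxy − (Σx)(Σy)/n = 3572.23 − 3073.95 = 498.28
Syy = Σy² − (Σy)²/n = 2269.64 − 1928.205 = 341.435
R² = Sxy²/(Sxx·Syy) = (498.28)²/(825.3·341.435) = 0.881104

0.881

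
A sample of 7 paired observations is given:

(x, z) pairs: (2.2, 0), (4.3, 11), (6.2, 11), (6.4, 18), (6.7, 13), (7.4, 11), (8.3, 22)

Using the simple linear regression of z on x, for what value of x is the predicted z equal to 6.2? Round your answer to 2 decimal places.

3.79

n = 7, Σx = 41.5, Σy = 86, Σxy = 581.8, Σx² = 271.27
Sxx = Σx² − (Σx)²/n = 271.27 − 246.035714 = 25.234286
Sxy = Σxy − (Σx)(Σy)/n = 581.8 − 509.857143 = 71.942857
b = Sxy/Sxx = 71.942857/25.234286 = 2.850996
a = ȳ − b·x̄ = 12.285714 − 2.850996·5.928571 = -4.616621
Set a + b·x = 6.2: x = (6.2 − (-4.616621)) / 2.850996 = 3.793979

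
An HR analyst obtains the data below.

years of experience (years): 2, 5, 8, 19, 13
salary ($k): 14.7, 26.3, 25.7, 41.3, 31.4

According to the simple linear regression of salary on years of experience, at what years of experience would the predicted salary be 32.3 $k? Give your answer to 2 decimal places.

12.62

n = 5, Σx = 47, Σy = 139.4, Σxy = 1559.4, Σx² = 623
Sxx = Σx² − (Σx)²/n = 623 − 441.8 = 181.2
Sxy = Σxy − (Σx)(Σy)/n = 1559.4 − 1310.36 = 249.04
b = Sxy/Sxx = 249.04/181.2 = 1.374393
a = ȳ − b·x̄ = 27.88 − 1.374393·9.4 = 14.960706
Set a + b·x = 32.3: x = (32.3 − 14.960706) / 1.374393 = 12.615965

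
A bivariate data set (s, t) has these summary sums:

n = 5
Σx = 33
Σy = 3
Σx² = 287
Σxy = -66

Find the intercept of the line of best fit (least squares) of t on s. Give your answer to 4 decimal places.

Sxx = Σx² − (Σx)²/n = 287 − 217.8 = 69.2
Sxy = Σxy − (Σx)(Σy)/n = -66 − 19.8 = -85.8
b = Sxy/Sxx = -85.8/69.2 = -1.239884
a = ȳ − b·x̄ = 0.6 − (-1.239884)·6.6 = 8.783237

8.7832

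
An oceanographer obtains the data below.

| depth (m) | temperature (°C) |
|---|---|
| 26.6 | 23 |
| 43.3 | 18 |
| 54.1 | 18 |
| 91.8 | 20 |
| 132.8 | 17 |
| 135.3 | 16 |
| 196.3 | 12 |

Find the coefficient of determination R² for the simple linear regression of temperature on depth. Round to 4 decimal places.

0.7393

n = 7, Σx = 680.2, Σy = 124, Σxy = 10979, Σx² = 88412.12, Σy² = 2266
Sxx = Σx² − (Σx)²/n = 88412.12 − 66096.005714 = 22316.114286
Sxy = Σxy − (Σx)(Σy)/n = 10979 − 12049.257143 = -1070.257143
Syy = Σy² − (Σy)²/n = 2266 − 2196.571429 = 69.428571
R² = Sxy²/(Sxx·Syy) = (-1070.257143)²/(22316.114286·69.428571) = 0.739298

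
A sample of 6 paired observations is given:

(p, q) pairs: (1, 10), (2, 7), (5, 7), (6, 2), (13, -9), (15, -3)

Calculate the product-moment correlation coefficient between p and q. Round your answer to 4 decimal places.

n = 6, Σx = 42, Σy = 14, Σxy = -91, Σx² = 460, Σy² = 292
Sxx = Σx² − (Σx)²/n = 460 − 294 = 166
Sxy = Σxy − (Σx)(Σy)/n = -91 − 98 = -189
Syy = Σy² − (Σy)²/n = 292 − 32.666667 = 259.333333
r = Sxy/√(Sxx·Syy) = -189/√(43049.333333) = -189/207.483333 = -0.910917

-0.9109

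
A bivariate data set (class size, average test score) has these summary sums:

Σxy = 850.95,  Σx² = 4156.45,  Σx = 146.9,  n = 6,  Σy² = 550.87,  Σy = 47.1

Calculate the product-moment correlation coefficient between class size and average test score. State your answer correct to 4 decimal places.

Sxx = Σx² − (Σx)²/n = 4156.45 − 3596.601667 = 559.848333
Sxy = Σxy − (Σx)(Σy)/n = 850.95 − 1153.165 = -302.215
Syy = Σy² − (Σy)²/n = 550.87 − 369.735 = 181.135
r = Sxy/√(Sxx·Syy) = -302.215/√(101408.127858) = -302.215/318.446429 = -0.949029

-0.9490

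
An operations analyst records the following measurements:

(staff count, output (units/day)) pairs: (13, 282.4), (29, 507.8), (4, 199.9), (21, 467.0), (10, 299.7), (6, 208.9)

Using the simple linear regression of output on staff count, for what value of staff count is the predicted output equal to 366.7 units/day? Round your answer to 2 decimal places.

n = 6, Σx = 83, Σy = 1965.7, Σxy = 33254.4, Σx² = 1603
Sxx = Σx² − (Σx)²/n = 1603 − 1148.166667 = 454.833333
Sxy = Σxy − (Σx)(Σy)/n = 33254.4 − 27192.183333 = 6062.216667
b = Sxy/Sxx = 6062.216667/454.833333 = 13.328435
a = ȳ − b·x̄ = 327.616667 − 13.328435·13.833333 = 143.239978
Set a + b·x = 366.7: x = (366.7 − 143.239978) / 13.328435 = 16.765661

16.77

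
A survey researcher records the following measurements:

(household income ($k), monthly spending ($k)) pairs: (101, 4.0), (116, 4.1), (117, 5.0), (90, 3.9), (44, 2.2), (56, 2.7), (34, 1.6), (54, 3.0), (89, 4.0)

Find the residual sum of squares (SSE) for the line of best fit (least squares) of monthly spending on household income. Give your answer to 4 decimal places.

0.7781

n = 9, Σx = 701, Σy = 30.5, Σxy = 2636, Σx² = 62511, Σy² = 112.71
Sxx = Σx² − (Σx)²/n = 62511 − 54600.111111 = 7910.888889
Sxy = Σxy − (Σx)(Σy)/n = 2636 − 2375.611111 = 260.388889
Syy = Σy² − (Σy)²/n = 112.71 − 103.361111 = 9.348889
b = Sxy/Sxx = 260.388889/7910.888889 = 0.032915
SSE = Syy − b·Sxy = 9.348889 − 0.032915·260.388889 = 0.778123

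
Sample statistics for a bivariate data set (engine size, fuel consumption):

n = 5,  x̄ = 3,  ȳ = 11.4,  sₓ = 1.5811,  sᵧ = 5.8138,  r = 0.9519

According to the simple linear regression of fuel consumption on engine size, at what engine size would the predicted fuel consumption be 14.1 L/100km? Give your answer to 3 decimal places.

3.771

b = r · sᵧ/sₓ = 0.9519 · 5.8138/1.5811 = 3.500194
a = ȳ − b·x̄ = 11.4 − 3.500194·3 = 0.899419
Set a + b·x = 14.1: x = (14.1 − 0.899419) / 3.500194 = 3.771386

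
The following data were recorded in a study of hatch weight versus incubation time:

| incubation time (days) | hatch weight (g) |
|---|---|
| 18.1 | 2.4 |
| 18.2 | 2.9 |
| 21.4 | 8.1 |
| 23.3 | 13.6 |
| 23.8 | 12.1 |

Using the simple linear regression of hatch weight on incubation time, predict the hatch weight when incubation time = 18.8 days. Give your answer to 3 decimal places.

n = 5, Σx = 104.8, Σy = 39.1, Σxy = 874.42, Σx² = 2226.14
Sxx = Σx² − (Σx)²/n = 2226.14 − 2196.608 = 29.532
Sxy = Σxy − (Σx)(Σy)/n = 874.42 − 819.536 = 54.884
b = Sxy/Sxx = 54.884/29.532 = 1.858459
a = ȳ − b·x̄ = 7.82 − 1.858459·20.96 = -31.133293
ŷ(18.8) = a + b·18.8 = -31.133293 + 1.858459·18.8 = 3.805729

3.806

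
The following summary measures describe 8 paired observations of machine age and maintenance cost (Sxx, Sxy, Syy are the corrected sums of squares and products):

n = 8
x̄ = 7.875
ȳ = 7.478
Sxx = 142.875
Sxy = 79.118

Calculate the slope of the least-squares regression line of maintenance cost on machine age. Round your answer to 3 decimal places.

0.554

b = Sxy/Sxx = 79.118/142.875 = 0.553757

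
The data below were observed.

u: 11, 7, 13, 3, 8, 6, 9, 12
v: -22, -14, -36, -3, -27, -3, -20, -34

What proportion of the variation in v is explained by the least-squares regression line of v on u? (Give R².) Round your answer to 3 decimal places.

n = 8, Σx = 69, Σy = -159, Σxy = -1639, Σx² = 673, Σy² = 4279
Sxx = Σx² − (Σx)²/n = 673 − 595.125 = 77.875
Sxy = Σxy − (Σx)(Σy)/n = -1639 − (-1371.375) = -267.625
Syy = Σy² − (Σy)²/n = 4279 − 3160.125 = 1118.875
R² = Sxy²/(Sxx·Syy) = (-267.625)²/(77.875·1118.875) = 0.822004

0.822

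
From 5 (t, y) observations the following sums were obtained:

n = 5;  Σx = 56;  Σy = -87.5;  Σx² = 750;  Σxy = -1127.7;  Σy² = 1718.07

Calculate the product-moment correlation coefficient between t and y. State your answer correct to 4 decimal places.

-0.9751

Sxx = Σx² − (Σx)²/n = 750 − 627.2 = 122.8
Sxy = Σxy − (Σx)(Σy)/n = -1127.7 − (-980) = -147.7
Syy = Σy² − (Σy)²/n = 1718.07 − 1531.25 = 186.82
r = Sxy/√(Sxx·Syy) = -147.7/√(22941.496) = -147.7/151.464504 = -0.975146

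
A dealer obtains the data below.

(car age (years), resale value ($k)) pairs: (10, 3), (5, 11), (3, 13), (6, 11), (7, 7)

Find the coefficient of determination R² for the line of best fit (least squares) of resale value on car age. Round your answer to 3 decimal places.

n = 5, Σx = 31, Σy = 45, Σxy = 239, Σx² = 219, Σy² = 469
Sxx = Σx² − (Σx)²/n = 219 − 192.2 = 26.8
Sxy = Σxy − (Σx)(Σy)/n = 239 − 279 = -40
Syy = Σy² − (Σy)²/n = 469 − 405 = 64
R² = Sxy²/(Sxx·Syy) = (-40)²/(26.8·64) = 0.932836

0.933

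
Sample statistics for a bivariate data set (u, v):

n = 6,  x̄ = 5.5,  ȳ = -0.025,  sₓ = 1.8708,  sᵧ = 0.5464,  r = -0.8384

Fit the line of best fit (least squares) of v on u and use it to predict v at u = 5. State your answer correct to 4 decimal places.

b = r · sᵧ/sₓ = -0.8384 · 0.5464/1.8708 = -0.244869
a = ȳ − b·x̄ = -0.025 − (-0.244869)·5.5 = 1.321782
ŷ(5) = a + b·5 = 1.321782 + (-0.244869)·5 = 0.097435

0.0974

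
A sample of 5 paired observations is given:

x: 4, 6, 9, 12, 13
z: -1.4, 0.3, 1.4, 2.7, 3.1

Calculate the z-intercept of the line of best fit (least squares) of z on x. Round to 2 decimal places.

-2.94

n = 5, Σx = 44, Σy = 6.1, Σxy = 81.5, Σx² = 446
Sxx = Σx² − (Σx)²/n = 446 − 387.2 = 58.8
Sxy = Σxy − (Σx)(Σy)/n = 81.5 − 53.68 = 27.82
b = Sxy/Sxx = 27.82/58.8 = 0.473129
a = ȳ − b·x̄ = 1.22 − 0.473129·8.8 = -2.943537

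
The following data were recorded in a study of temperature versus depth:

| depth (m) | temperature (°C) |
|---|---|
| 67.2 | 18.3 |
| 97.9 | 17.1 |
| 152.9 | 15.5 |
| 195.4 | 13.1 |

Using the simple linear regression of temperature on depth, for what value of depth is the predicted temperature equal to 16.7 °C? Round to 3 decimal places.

n = 4, Σx = 513.4, Σy = 64, Σxy = 7833.54, Σx² = 75659.82
Sxx = Σx² − (Σx)²/n = 75659.82 − 65894.89 = 9764.93
Sxy = Σxy − (Σx)(Σy)/n = 7833.54 − 8214.4 = -380.86
b = Sxy/Sxx = -380.86/9764.93 = -0.039003
a = ȳ − b·x̄ = 16 − (-0.039003)·128.35 = 21.006014
Set a + b·x = 16.7: x = (16.7 − 21.006014) / (-0.039003) = 110.402589

110.403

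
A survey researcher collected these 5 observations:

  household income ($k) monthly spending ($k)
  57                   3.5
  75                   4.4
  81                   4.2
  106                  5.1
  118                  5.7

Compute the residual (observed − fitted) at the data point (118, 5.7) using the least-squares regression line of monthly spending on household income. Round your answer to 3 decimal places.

n = 5, Σx = 437, Σy = 22.9, Σxy = 2082.9, Σx² = 40595
Sxx = Σx² − (Σx)²/n = 40595 − 38193.8 = 2401.2
Sxy = Σxy − (Σx)(Σy)/n = 2082.9 − 2001.46 = 81.44
b = Sxy/Sxx = 81.44/2401.2 = 0.033916
a = ȳ − b·x̄ = 4.58 − 0.033916·87.4 = 1.615709
ŷ(118) = 1.615709 + 0.033916·118 = 5.617841
residual = y − ŷ = 5.7 − 5.617841 = 0.082159

0.082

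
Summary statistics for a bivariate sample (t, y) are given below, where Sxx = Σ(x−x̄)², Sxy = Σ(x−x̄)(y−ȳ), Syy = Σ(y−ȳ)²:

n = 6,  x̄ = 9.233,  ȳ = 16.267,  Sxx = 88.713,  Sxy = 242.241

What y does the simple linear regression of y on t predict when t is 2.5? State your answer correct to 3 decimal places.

-2.118

b = Sxy/Sxx = 242.241/88.713 = 2.730614
a = ȳ − b·x̄ = 16.267 − 2.730614·9.233 = -8.944763
ŷ(2.5) = a + b·2.5 = -8.944763 + 2.730614·2.5 = -2.118227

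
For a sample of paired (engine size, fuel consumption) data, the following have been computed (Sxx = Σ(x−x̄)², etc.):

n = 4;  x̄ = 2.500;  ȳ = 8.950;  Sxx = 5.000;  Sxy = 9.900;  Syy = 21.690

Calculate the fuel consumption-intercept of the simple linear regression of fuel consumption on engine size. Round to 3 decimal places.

4.000

b = Sxy/Sxx = 9.9/5 = 1.98
a = ȳ − b·x̄ = 8.95 − 1.98·2.5 = 4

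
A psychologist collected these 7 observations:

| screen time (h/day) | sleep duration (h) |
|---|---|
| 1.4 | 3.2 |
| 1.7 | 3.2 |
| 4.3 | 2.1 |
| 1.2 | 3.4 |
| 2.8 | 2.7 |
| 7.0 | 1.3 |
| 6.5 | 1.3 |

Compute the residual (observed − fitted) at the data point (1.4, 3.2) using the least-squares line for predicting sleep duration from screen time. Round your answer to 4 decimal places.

n = 7, Σx = 24.9, Σy = 17.2, Σxy = 48.14, Σx² = 123.87
Sxx = Σx² − (Σx)²/n = 123.87 − 88.572857 = 35.297143
Sxy = Σxy − (Σx)(Σy)/n = 48.14 − 61.182857 = -13.042857
b = Sxy/Sxx = -13.042857/35.297143 = -0.369516
a = ȳ − b·x̄ = 2.457143 − (-0.369516)·3.557143 = 3.771564
ŷ(1.4) = 3.771564 + (-0.369516)·1.4 = 3.254242
residual = y − ŷ = 3.2 − 3.254242 = -0.054242

-0.0542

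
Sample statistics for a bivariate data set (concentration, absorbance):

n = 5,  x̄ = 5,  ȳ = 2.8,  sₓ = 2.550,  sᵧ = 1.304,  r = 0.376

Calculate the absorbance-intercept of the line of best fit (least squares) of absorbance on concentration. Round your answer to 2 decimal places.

b = r · sᵧ/sₓ = 0.376 · 1.304/2.55 = 0.192276
a = ȳ − b·x̄ = 2.8 − 0.192276·5 = 1.838620

1.84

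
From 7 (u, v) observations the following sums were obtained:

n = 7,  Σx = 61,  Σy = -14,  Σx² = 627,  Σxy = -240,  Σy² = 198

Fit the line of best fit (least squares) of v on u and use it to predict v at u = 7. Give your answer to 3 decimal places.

Sxx = Σx² − (Σx)²/n = 627 − 531.571429 = 95.428571
Sxy = Σxy − (Σx)(Σy)/n = -240 − (-122) = -118
b = Sxy/Sxx = -118/95.428571 = -1.236527
a = ȳ − b·x̄ = -2 − (-1.236527)·8.714286 = 8.775449
ŷ(7) = a + b·7 = 8.775449 + (-1.236527)·7 = 0.119760

0.120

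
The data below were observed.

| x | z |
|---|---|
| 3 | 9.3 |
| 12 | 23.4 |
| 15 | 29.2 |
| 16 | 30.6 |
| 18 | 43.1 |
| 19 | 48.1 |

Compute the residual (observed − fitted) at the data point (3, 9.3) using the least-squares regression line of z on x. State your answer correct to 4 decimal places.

n = 6, Σx = 83, Σy = 183.7, Σxy = 2926, Σx² = 1319
Sxx = Σx² − (Σx)²/n = 1319 − 1148.166667 = 170.833333
Sxy = Σxy − (Σx)(Σy)/n = 2926 − 2541.183333 = 384.816667
b = Sxy/Sxx = 384.816667/170.833333 = 2.252585
a = ȳ − b·x̄ = 30.616667 − 2.252585·13.833333 = -0.544098
ŷ(3) = -0.544098 + 2.252585·3 = 6.213659
residual = y − ŷ = 9.3 − 6.213659 = 3.086341

3.0863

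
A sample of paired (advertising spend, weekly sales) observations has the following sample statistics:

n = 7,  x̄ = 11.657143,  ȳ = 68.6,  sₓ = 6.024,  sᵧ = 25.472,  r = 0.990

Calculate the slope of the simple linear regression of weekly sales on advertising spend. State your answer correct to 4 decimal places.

4.1861

b = r · sᵧ/sₓ = 0.99 · 25.472/6.024 = 4.186135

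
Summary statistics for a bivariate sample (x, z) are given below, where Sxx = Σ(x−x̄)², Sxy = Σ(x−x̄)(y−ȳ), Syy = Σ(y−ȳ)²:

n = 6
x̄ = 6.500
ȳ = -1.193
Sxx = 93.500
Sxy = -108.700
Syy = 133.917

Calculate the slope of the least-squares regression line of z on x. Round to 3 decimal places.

-1.163

b = Sxy/Sxx = -108.7/93.5 = -1.162567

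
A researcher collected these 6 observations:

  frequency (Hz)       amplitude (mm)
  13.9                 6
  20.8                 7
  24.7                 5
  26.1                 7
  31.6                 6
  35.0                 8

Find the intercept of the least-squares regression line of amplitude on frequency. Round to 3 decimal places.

5.063

n = 6, Σx = 152.1, Σy = 39, Σxy = 1004.8, Σx² = 4140.71
Sxx = Σx² − (Σx)²/n = 4140.71 − 3855.735 = 284.975
Sxy = Σxy − (Σx)(Σy)/n = 1004.8 − 988.65 = 16.15
b = Sxy/Sxx = 16.15/284.975 = 0.056672
a = ȳ − b·x̄ = 6.5 − 0.056672·25.35 = 5.063374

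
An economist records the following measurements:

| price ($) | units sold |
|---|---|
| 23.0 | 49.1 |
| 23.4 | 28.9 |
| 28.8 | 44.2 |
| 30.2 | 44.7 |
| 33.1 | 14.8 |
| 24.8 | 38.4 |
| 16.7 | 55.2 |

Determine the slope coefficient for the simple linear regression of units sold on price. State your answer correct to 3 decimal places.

-1.601

n = 7, Σx = 180, Σy = 275.3, Σxy = 6792.5, Σx² = 4807.58
Sxx = Σx² − (Σx)²/n = 4807.58 − 4628.571429 = 179.008571
Sxy = Σxy − (Σx)(Σy)/n = 6792.5 − 7079.142857 = -286.642857
b = Sxy/Sxx = -286.642857/179.008571 = -1.601280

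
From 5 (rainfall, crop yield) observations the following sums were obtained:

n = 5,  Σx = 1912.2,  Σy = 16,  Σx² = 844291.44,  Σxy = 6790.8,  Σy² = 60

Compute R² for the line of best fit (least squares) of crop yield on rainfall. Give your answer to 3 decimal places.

0.454

Sxx = Σx² − (Σx)²/n = 844291.44 − 731301.768 = 112989.672
Sxy = Σxy − (Σx)(Σy)/n = 6790.8 − 6119.04 = 671.76
Syy = Σy² − (Σy)²/n = 60 − 51.2 = 8.8
R² = Sxy²/(Sxx·Syy) = (671.76)²/(112989.672·8.8) = 0.453844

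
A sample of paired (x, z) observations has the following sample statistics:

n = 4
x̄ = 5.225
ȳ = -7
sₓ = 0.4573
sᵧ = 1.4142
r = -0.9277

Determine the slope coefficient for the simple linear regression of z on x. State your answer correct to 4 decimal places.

b = r · sᵧ/sₓ = -0.9277 · 1.4142/0.4573 = -2.868912

-2.8689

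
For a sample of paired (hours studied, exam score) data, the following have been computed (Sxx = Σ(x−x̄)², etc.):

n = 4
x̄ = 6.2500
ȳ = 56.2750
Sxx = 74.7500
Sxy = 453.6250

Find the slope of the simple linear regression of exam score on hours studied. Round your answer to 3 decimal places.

b = Sxy/Sxx = 453.625/74.75 = 6.068562

6.069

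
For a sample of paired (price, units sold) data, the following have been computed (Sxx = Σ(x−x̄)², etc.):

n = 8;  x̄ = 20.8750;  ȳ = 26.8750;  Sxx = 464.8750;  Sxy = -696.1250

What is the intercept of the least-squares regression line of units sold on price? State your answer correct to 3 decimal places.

b = Sxy/Sxx = -696.125/464.875 = -1.497446
a = ȳ − b·x̄ = 26.875 − (-1.497446)·20.875 = 58.134176

58.134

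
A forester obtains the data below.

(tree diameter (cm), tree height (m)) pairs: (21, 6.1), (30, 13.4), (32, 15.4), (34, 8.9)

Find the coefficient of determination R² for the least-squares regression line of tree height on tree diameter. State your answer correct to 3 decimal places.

0.372

n = 4, Σx = 117, Σy = 43.8, Σxy = 1325.5, Σx² = 3521, Σy² = 533.14
Sxx = Σx² − (Σx)²/n = 3521 − 3422.25 = 98.75
Sxy = Σxy − (Σx)(Σy)/n = 1325.5 − 1281.15 = 44.35
Syy = Σy² − (Σy)²/n = 533.14 − 479.61 = 53.53
R² = Sxy²/(Sxx·Syy) = (44.35)²/(98.75·53.53) = 0.372094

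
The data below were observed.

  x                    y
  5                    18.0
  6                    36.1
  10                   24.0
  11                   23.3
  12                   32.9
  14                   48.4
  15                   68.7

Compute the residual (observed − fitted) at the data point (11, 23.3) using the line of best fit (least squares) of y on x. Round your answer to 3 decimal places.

-14.508

n = 7, Σx = 73, Σy = 251.4, Σxy = 2905.8, Σx² = 847
Sxx = Σx² − (Σx)²/n = 847 − 761.285714 = 85.714286
Sxy = Σxy − (Σx)(Σy)/n = 2905.8 − 2621.742857 = 284.057143
b = Sxy/Sxx = 284.057143/85.714286 = 3.314
a = ȳ − b·x̄ = 35.914286 − 3.314·10.428571 = 1.354
ŷ(11) = 1.354 + 3.314·11 = 37.808
residual = y − ŷ = 23.3 − 37.808 = -14.508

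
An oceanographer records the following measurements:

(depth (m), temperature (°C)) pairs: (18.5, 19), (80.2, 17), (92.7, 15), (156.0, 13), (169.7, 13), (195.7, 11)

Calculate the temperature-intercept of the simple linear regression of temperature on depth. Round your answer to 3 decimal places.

19.834

n = 6, Σx = 712.8, Σy = 88, Σxy = 9492.2, Σx² = 106800.16
Sxx = Σx² − (Σx)²/n = 106800.16 − 84680.64 = 22119.52
Sxy = Σxy − (Σx)(Σy)/n = 9492.2 − 10454.4 = -962.2
b = Sxy/Sxx = -962.2/22119.52 = -0.043500
a = ȳ − b·x̄ = 14.666667 − (-0.043500)·118.8 = 19.834471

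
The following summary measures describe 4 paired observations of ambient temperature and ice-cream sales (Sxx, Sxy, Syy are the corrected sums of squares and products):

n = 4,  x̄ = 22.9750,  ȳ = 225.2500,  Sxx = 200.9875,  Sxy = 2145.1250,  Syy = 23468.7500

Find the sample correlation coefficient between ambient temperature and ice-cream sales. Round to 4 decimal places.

r = Sxy/√(Sxx·Syy) = 2145.125/√(4716925.390625) = 2145.125/2171.848381 = 0.987696

0.9877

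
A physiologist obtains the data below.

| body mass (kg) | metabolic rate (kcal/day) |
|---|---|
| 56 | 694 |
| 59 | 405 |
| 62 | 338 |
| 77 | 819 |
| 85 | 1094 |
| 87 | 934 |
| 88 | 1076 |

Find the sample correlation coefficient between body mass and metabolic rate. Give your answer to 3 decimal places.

0.864

n = 7, Σx = 514, Σy = 5360, Σxy = 415714, Σx² = 38928, Σy² = 4657634
Sxx = Σx² − (Σx)²/n = 38928 − 37742.285714 = 1185.714286
Sxy = Σxy − (Σx)(Σy)/n = 415714 − 393577.142857 = 22136.857143
Syy = Σy² − (Σy)²/n = 4657634 − 4104228.571429 = 553405.428571
r = Sxy/√(Sxx·Syy) = 22136.857143/√(656180722.448980) = 22136.857143/25616.024720 = 0.864180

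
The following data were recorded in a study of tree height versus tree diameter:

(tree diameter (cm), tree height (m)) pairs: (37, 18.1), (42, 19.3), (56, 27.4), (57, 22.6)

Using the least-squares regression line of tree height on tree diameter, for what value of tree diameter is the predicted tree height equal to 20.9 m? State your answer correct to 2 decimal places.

n = 4, Σx = 192, Σy = 87.4, Σxy = 4302.9, Σx² = 9518
Sxx = Σx² − (Σx)²/n = 9518 − 9216 = 302
Sxy = Σxy − (Σx)(Σy)/n = 4302.9 − 4195.2 = 107.7
b = Sxy/Sxx = 107.7/302 = 0.356623
a = ȳ − b·x̄ = 21.85 − 0.356623·48 = 4.732119
Set a + b·x = 20.9: x = (20.9 − 4.732119) / 0.356623 = 45.336119

45.34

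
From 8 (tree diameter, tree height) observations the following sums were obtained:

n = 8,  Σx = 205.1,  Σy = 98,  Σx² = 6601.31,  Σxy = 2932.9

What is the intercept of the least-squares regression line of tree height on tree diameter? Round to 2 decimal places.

4.22

Sxx = Σx² − (Σx)²/n = 6601.31 − 5258.25125 = 1343.05875
Sxy = Σxy − (Σx)(Σy)/n = 2932.9 − 2512.475 = 420.425
b = Sxy/Sxx = 420.425/1343.05875 = 0.313035
a = ȳ − b·x̄ = 12.25 − 0.313035·25.6375 = 4.224554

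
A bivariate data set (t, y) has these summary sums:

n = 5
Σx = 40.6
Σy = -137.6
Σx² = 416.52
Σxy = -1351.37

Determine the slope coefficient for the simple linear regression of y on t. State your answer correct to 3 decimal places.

-2.695

Sxx = Σx² − (Σx)²/n = 416.52 − 329.672 = 86.848
Sxy = Σxy − (Σx)(Σy)/n = -1351.37 − (-1117.312) = -234.058
b = Sxy/Sxx = -234.058/86.848 = -2.695030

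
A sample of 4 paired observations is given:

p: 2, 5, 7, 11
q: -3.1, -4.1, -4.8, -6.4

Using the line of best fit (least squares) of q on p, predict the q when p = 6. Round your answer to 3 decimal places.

n = 4, Σx = 25, Σy = -18.4, Σxy = -130.7, Σx² = 199
Sxx = Σx² − (Σx)²/n = 199 − 156.25 = 42.75
Sxy = Σxy − (Σx)(Σy)/n = -130.7 − (-115) = -15.7
b = Sxy/Sxx = -15.7/42.75 = -0.367251
a = ȳ − b·x̄ = -4.6 − (-0.367251)·6.25 = -2.304678
ŷ(6) = a + b·6 = -2.304678 + (-0.367251)·6 = -4.508187

-4.508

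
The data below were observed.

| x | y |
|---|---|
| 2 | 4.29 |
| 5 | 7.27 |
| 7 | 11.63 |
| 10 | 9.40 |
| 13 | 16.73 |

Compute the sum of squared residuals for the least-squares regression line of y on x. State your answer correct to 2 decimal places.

15.75

n = 5, Σx = 37, Σy = 49.32, Σxy = 437.83, Σx² = 347, Σy² = 574.7668
Sxx = Σx² − (Σx)²/n = 347 − 273.8 = 73.2
Sxy = Σxy − (Σx)(Σy)/n = 437.83 − 364.968 = 72.862
Syy = Σy² − (Σy)²/n = 574.7668 − 486.49248 = 88.27432
b = Sxy/Sxx = 72.862/73.2 = 0.995383
SSE = Syy − b·Sxy = 88.27432 − 0.995383·72.862 = 15.748759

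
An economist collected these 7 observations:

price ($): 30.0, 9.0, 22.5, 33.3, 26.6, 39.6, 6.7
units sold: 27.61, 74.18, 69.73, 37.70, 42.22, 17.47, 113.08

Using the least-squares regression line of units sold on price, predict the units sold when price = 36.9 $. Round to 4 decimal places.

22.0575

n = 7, Σx = 167.7, Σy = 381.99, Σxy = 6892.755, Σx² = 4916.75
Sxx = Σx² − (Σx)²/n = 4916.75 − 4017.612857 = 899.137143
Sxy = Σxy − (Σx)(Σy)/n = 6892.755 − 9151.389 = -2258.634
b = Sxy/Sxx = -2258.634/899.137143 = -2.512002
a = ȳ − b·x̄ = 54.57 − (-2.512002)·23.957143 = 114.750383
ŷ(36.9) = a + b·36.9 = 114.750383 + (-2.512002)·36.9 = 22.057521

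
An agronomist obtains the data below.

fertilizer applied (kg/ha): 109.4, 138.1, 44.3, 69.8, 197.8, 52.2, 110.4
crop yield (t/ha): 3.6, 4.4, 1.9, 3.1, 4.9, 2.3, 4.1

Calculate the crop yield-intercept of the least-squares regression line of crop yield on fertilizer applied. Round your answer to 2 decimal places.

1.48

n = 7, Σx = 722, Σy = 24.3, Σxy = 2843.95, Σx² = 91912.34
Sxx = Σx² − (Σx)²/n = 91912.34 − 74469.142857 = 17443.197143
Sxy = Σxy − (Σx)(Σy)/n = 2843.95 − 2506.371429 = 337.578571
b = Sxy/Sxx = 337.578571/17443.197143 = 0.019353
a = ȳ − b·x̄ = 3.471429 − 0.019353·103.142857 = 1.475303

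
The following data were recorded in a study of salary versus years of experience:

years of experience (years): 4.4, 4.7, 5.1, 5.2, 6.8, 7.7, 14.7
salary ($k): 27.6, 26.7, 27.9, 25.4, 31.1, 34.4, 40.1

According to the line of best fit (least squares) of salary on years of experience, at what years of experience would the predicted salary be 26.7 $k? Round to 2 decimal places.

4.18

n = 7, Σx = 48.6, Σy = 213.2, Σxy = 1587.13, Σx² = 416.12
Sxx = Σx² − (Σx)²/n = 416.12 − 337.422857 = 78.697143
Sxy = Σxy − (Σx)(Σy)/n = 1587.13 − 1480.217143 = 106.912857
b = Sxy/Sxx = 106.912857/78.697143 = 1.358535
a = ȳ − b·x̄ = 30.457143 − 1.358535·6.942857 = 21.025025
Set a + b·x = 26.7: x = (26.7 − 21.025025) / 1.358535 = 4.177274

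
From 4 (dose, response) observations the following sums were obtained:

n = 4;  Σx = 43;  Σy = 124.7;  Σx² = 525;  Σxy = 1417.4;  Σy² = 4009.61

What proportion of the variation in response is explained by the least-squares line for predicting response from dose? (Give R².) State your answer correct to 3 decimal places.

0.771

Sxx = Σx² − (Σx)²/n = 525 − 462.25 = 62.75
Sxy = Σxy − (Σx)(Σy)/n = 1417.4 − 1340.525 = 76.875
Syy = Σy² − (Σy)²/n = 4009.61 − 3887.5225 = 122.0875
R² = Sxy²/(Sxx·Syy) = (76.875)²/(62.75·122.0875) = 0.771410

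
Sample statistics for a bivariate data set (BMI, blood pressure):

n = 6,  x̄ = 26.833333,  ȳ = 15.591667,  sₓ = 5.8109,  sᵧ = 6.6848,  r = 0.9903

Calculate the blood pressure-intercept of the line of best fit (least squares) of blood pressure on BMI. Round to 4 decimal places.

b = r · sᵧ/sₓ = 0.9903 · 6.6848/5.8109 = 1.139231
a = ȳ − b·x̄ = 15.591667 − 1.139231·26.833333 = -14.977698

-14.9777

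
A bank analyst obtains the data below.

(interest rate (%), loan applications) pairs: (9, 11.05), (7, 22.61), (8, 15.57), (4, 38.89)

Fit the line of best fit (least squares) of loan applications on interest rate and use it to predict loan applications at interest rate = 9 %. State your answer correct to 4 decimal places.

n = 4, Σx = 28, Σy = 88.12, Σxy = 537.84, Σx² = 210
Sxx = Σx² − (Σx)²/n = 210 − 196 = 14
Sxy = Σxy − (Σx)(Σy)/n = 537.84 − 616.84 = -79
b = Sxy/Sxx = -79/14 = -5.642857
a = ȳ − b·x̄ = 22.03 − (-5.642857)·7 = 61.53
ŷ(9) = a + b·9 = 61.53 + (-5.642857)·9 = 10.744286

10.7443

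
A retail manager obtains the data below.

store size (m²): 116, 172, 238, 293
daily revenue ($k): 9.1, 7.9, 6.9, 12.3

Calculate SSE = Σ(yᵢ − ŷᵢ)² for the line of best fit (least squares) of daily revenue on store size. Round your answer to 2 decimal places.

13.05

n = 4, Σx = 819, Σy = 36.2, Σxy = 7660.5, Σx² = 185533, Σy² = 344.12
Sxx = Σx² − (Σx)²/n = 185533 − 167690.25 = 17842.75
Sxy = Σxy − (Σx)(Σy)/n = 7660.5 − 7411.95 = 248.55
Syy = Σy² − (Σy)²/n = 344.12 − 327.61 = 16.51
b = Sxy/Sxx = 248.55/17842.75 = 0.013930
SSE = Syy − b·Sxy = 16.51 − 0.013930·248.55 = 13.047692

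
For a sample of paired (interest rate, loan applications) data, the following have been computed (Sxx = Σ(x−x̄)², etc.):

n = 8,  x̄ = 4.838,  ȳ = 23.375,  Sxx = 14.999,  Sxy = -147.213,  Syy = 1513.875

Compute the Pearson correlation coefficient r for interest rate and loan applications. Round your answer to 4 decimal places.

-0.9769

r = Sxy/√(Sxx·Syy) = -147.213/√(22706.611125) = -147.213/150.687130 = -0.976945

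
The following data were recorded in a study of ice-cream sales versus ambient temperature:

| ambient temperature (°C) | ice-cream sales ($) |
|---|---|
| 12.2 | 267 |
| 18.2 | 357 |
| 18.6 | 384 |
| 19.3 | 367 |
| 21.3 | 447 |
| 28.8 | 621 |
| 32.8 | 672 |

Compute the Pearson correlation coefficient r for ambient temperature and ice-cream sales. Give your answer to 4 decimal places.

0.9913

n = 7, Σx = 151.2, Σy = 3115, Σxy = 73427.8, Σx² = 3557.5, Σy² = 1517917
Sxx = Σx² − (Σx)²/n = 3557.5 − 3265.92 = 291.58
Sxy = Σxy − (Σx)(Σy)/n = 73427.8 − 67284 = 6143.8
Syy = Σy² − (Σy)²/n = 1517917 − 1386175 = 131742
r = Sxy/√(Sxx·Syy) = 6143.8/√(38413332.36) = 6143.8/6197.849011 = 0.991279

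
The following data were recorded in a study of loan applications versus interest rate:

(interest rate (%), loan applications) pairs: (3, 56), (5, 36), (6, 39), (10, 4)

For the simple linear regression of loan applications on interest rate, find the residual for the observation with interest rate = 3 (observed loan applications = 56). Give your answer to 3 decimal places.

0.558

n = 4, Σx = 24, Σy = 135, Σxy = 622, Σx² = 170
Sxx = Σx² − (Σx)²/n = 170 − 144 = 26
Sxy = Σxy − (Σx)(Σy)/n = 622 − 810 = -188
b = Sxy/Sxx = -188/26 = -7.230769
a = ȳ − b·x̄ = 33.75 − (-7.230769)·6 = 77.134615
ŷ(3) = 77.134615 + (-7.230769)·3 = 55.442308
residual = y − ŷ = 56 − 55.442308 = 0.557692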